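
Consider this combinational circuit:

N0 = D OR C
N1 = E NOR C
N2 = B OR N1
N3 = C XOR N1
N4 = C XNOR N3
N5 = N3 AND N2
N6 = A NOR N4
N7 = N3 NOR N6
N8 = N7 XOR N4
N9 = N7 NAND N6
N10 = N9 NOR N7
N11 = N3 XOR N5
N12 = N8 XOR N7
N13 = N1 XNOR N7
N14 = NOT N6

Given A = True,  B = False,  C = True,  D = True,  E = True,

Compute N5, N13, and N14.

N5 = False; N13 = True; N14 = True

N1 = E NOR C = True NOR True = False
N2 = B OR N1 = False OR False = False
N3 = C XOR N1 = True XOR False = True
N4 = C XNOR N3 = True XNOR True = True
N5 = N3 AND N2 = True AND False = False
N6 = A NOR N4 = True NOR True = False
N7 = N3 NOR N6 = True NOR False = False
N13 = N1 XNOR N7 = False XNOR False = True
N14 = NOT N6 = NOT False = True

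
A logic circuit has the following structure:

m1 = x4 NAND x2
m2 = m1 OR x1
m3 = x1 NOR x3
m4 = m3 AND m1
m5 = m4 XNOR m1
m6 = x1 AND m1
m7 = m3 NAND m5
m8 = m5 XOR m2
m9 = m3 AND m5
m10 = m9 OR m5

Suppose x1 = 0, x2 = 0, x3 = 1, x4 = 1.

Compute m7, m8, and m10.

m1 = x4 NAND x2 = 1 NAND 0 = 1
m2 = m1 OR x1 = 1 OR 0 = 1
m3 = x1 NOR x3 = 0 NOR 1 = 0
m4 = m3 AND m1 = 0 AND 1 = 0
m5 = m4 XNOR m1 = 0 XNOR 1 = 0
m7 = m3 NAND m5 = 0 NAND 0 = 1
m8 = m5 XOR m2 = 0 XOR 1 = 1
m9 = m3 AND m5 = 0 AND 0 = 0
m10 = m9 OR m5 = 0 OR 0 = 0

m7 = 1; m8 = 1; m10 = 0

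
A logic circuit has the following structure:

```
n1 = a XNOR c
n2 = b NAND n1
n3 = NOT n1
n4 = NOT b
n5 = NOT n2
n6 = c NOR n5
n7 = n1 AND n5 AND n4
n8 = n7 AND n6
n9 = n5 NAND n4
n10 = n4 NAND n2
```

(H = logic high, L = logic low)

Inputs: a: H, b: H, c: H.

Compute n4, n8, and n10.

n4 = L, n8 = L, n10 = H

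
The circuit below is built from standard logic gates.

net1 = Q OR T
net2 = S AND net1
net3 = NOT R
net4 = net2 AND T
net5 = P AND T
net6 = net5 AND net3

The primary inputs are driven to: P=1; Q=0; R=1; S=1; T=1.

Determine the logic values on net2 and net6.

net1 = Q OR T = 0 OR 1 = 1
net2 = S AND net1 = 1 AND 1 = 1
net3 = NOT R = NOT 1 = 0
net5 = P AND T = 1 AND 1 = 1
net6 = net5 AND net3 = 1 AND 0 = 0

net2 = 1, net6 = 0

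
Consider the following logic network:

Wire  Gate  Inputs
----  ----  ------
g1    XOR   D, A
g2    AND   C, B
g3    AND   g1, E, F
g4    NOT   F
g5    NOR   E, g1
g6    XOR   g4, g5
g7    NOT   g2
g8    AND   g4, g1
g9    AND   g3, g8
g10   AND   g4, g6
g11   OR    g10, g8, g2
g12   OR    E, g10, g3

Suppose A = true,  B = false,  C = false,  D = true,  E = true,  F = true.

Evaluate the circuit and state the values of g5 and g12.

g1 = D XOR A = true XOR true = false
g3 = g1 AND E AND F = false AND true AND true = false
g4 = NOT F = NOT true = false
g5 = E NOR g1 = true NOR false = false
g6 = g4 XOR g5 = false XOR false = false
g10 = g4 AND g6 = false AND false = false
g12 = E OR g10 OR g3 = true OR false OR false = true

g5 = false, g12 = true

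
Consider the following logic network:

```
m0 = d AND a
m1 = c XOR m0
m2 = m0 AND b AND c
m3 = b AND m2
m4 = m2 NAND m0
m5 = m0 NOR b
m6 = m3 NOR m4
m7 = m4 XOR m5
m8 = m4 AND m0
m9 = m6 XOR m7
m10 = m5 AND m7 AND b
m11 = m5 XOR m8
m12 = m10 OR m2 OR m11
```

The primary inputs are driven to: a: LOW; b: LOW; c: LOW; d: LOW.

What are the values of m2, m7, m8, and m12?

m0 = d AND a = LOW AND LOW = LOW
m2 = m0 AND b AND c = LOW AND LOW AND LOW = LOW
m4 = m2 NAND m0 = LOW NAND LOW = HIGH
m5 = m0 NOR b = LOW NOR LOW = HIGH
m7 = m4 XOR m5 = HIGH XOR HIGH = LOW
m8 = m4 AND m0 = HIGH AND LOW = LOW
m10 = m5 AND m7 AND b = HIGH AND LOW AND LOW = LOW
m11 = m5 XOR m8 = HIGH XOR LOW = HIGH
m12 = m10 OR m2 OR m11 = LOW OR LOW OR HIGH = HIGH

m2 = LOW; m7 = LOW; m8 = LOW; m12 = HIGH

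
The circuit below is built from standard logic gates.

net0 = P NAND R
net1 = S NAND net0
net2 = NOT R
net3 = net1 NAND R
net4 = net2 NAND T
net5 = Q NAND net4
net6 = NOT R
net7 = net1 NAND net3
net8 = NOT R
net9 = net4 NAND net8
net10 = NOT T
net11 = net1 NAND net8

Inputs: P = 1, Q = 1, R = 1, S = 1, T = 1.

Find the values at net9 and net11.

net9 = 1, net11 = 1

net0 = P NAND R = 1 NAND 1 = 0
net1 = S NAND net0 = 1 NAND 0 = 1
net2 = NOT R = NOT 1 = 0
net4 = net2 NAND T = 0 NAND 1 = 1
net8 = NOT R = NOT 1 = 0
net9 = net4 NAND net8 = 1 NAND 0 = 1
net11 = net1 NAND net8 = 1 NAND 0 = 1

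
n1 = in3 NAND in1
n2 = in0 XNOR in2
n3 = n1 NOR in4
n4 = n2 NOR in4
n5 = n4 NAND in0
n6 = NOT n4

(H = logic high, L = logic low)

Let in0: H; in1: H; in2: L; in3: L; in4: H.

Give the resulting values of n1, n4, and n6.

n1 = in3 NAND in1 = L NAND H = H
n2 = in0 XNOR in2 = H XNOR L = L
n4 = n2 NOR in4 = L NOR H = L
n6 = NOT n4 = NOT L = H

n1 = H, n4 = L, n6 = H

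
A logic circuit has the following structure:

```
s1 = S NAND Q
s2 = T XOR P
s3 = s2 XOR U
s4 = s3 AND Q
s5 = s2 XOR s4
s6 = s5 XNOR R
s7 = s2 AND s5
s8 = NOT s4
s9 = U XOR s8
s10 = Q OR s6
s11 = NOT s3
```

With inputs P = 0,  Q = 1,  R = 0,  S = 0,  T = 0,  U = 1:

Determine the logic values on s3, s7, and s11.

s3 = 1; s7 = 0; s11 = 0

s2 = T XOR P = 0 XOR 0 = 0
s3 = s2 XOR U = 0 XOR 1 = 1
s4 = s3 AND Q = 1 AND 1 = 1
s5 = s2 XOR s4 = 0 XOR 1 = 1
s7 = s2 AND s5 = 0 AND 1 = 0
s11 = NOT s3 = NOT 1 = 0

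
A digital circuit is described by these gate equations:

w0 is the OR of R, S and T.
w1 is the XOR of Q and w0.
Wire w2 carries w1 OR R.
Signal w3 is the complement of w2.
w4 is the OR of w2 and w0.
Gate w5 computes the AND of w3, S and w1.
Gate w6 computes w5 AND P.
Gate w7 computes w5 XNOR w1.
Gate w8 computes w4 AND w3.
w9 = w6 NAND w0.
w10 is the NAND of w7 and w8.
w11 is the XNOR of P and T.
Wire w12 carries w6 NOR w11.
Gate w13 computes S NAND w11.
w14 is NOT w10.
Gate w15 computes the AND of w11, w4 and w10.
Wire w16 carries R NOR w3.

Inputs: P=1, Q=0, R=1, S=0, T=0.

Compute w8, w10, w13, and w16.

w8 = 0, w10 = 1, w13 = 1, w16 = 0

w0 = R OR S OR T = 1 OR 0 OR 0 = 1
w1 = Q XOR w0 = 0 XOR 1 = 1
w2 = w1 OR R = 1 OR 1 = 1
w3 = NOT w2 = NOT 1 = 0
w4 = w2 OR w0 = 1 OR 1 = 1
w5 = w3 AND S AND w1 = 0 AND 0 AND 1 = 0
w7 = w5 XNOR w1 = 0 XNOR 1 = 0
w8 = w4 AND w3 = 1 AND 0 = 0
w10 = w7 NAND w8 = 0 NAND 0 = 1
w11 = P XNOR T = 1 XNOR 0 = 0
w13 = S NAND w11 = 0 NAND 0 = 1
w16 = R NOR w3 = 1 NOR 0 = 0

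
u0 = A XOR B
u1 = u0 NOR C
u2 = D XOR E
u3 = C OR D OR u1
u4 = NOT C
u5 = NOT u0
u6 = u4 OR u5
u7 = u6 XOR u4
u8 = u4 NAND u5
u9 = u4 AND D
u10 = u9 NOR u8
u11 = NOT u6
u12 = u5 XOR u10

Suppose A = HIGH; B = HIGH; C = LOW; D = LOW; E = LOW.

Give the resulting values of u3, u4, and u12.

u0 = A XOR B = HIGH XOR HIGH = LOW
u1 = u0 NOR C = LOW NOR LOW = HIGH
u3 = C OR D OR u1 = LOW OR LOW OR HIGH = HIGH
u4 = NOT C = NOT LOW = HIGH
u5 = NOT u0 = NOT LOW = HIGH
u8 = u4 NAND u5 = HIGH NAND HIGH = LOW
u9 = u4 AND D = HIGH AND LOW = LOW
u10 = u9 NOR u8 = LOW NOR LOW = HIGH
u12 = u5 XOR u10 = HIGH XOR HIGH = LOW

u3 = HIGH  u4 = HIGH  u12 = LOW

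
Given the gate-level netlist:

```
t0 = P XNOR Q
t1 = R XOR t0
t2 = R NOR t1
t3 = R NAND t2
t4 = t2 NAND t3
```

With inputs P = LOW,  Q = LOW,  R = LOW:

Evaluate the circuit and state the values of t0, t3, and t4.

t0 = HIGH  t3 = HIGH  t4 = HIGH

t0 = P XNOR Q = LOW XNOR LOW = HIGH
t1 = R XOR t0 = LOW XOR HIGH = HIGH
t2 = R NOR t1 = LOW NOR HIGH = LOW
t3 = R NAND t2 = LOW NAND LOW = HIGH
t4 = t2 NAND t3 = LOW NAND HIGH = HIGH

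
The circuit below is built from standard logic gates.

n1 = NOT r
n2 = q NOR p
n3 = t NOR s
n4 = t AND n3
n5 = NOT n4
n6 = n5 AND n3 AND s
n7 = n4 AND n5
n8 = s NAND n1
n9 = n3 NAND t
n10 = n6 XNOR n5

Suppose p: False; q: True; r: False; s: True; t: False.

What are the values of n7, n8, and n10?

n1 = NOT r = NOT False = True
n3 = t NOR s = False NOR True = False
n4 = t AND n3 = False AND False = False
n5 = NOT n4 = NOT False = True
n6 = n5 AND n3 AND s = True AND False AND True = False
n7 = n4 AND n5 = False AND True = False
n8 = s NAND n1 = True NAND True = False
n10 = n6 XNOR n5 = False XNOR True = False

n7 = False  n8 = False  n10 = False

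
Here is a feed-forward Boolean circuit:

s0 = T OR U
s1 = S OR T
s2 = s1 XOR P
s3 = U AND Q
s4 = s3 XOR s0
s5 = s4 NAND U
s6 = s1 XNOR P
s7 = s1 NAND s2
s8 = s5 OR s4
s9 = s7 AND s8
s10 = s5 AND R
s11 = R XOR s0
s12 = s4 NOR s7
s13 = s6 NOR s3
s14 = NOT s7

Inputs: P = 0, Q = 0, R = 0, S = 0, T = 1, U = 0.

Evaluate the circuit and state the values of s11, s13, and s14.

s11 = 1  s13 = 1  s14 = 1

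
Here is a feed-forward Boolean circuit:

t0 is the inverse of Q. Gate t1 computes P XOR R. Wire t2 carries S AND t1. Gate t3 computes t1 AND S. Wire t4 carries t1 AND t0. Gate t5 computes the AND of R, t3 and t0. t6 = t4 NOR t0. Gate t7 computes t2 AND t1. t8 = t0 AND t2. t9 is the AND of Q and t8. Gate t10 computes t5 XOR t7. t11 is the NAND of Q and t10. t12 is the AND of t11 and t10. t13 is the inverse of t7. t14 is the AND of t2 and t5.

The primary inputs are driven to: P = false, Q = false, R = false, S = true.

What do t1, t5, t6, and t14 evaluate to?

t0 = NOT Q = NOT false = true
t1 = P XOR R = false XOR false = false
t2 = S AND t1 = true AND false = false
t3 = t1 AND S = false AND true = false
t4 = t1 AND t0 = false AND true = false
t5 = R AND t3 AND t0 = false AND false AND true = false
t6 = t4 NOR t0 = false NOR true = false
t14 = t2 AND t5 = false AND false = false

t1 = false; t5 = false; t6 = false; t14 = false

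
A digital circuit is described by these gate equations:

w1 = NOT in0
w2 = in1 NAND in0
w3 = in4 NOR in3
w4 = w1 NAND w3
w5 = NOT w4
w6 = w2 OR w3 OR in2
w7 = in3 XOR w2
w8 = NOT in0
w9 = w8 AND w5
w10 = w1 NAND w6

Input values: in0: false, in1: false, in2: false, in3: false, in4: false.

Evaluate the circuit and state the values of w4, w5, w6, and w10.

w4 = false, w5 = true, w6 = true, w10 = false

w1 = NOT in0 = NOT false = true
w2 = in1 NAND in0 = false NAND false = true
w3 = in4 NOR in3 = false NOR false = true
w4 = w1 NAND w3 = true NAND true = false
w5 = NOT w4 = NOT false = true
w6 = w2 OR w3 OR in2 = true OR true OR false = true
w10 = w1 NAND w6 = true NAND true = false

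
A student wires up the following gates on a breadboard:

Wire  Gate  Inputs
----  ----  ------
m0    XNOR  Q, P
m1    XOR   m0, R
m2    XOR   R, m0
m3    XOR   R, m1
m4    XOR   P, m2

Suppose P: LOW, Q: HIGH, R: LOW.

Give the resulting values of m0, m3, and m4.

m0 = LOW, m3 = LOW, m4 = LOW

m0 = Q XNOR P = HIGH XNOR LOW = LOW
m1 = m0 XOR R = LOW XOR LOW = LOW
m2 = R XOR m0 = LOW XOR LOW = LOW
m3 = R XOR m1 = LOW XOR LOW = LOW
m4 = P XOR m2 = LOW XOR LOW = LOW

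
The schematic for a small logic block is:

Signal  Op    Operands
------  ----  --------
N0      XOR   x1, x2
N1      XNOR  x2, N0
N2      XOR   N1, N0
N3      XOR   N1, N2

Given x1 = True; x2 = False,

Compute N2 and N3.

N0 = x1 XOR x2 = True XOR False = True
N1 = x2 XNOR N0 = False XNOR True = False
N2 = N1 XOR N0 = False XOR True = True
N3 = N1 XOR N2 = False XOR True = True

N2 = True; N3 = True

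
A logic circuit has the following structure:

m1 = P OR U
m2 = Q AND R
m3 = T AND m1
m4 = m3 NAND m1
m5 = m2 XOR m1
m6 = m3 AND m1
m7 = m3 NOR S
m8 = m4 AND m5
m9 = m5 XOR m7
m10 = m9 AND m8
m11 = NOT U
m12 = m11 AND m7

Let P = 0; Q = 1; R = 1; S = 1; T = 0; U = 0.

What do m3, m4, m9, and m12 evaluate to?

m3 = 0, m4 = 1, m9 = 1, m12 = 0

m1 = P OR U = 0 OR 0 = 0
m2 = Q AND R = 1 AND 1 = 1
m3 = T AND m1 = 0 AND 0 = 0
m4 = m3 NAND m1 = 0 NAND 0 = 1
m5 = m2 XOR m1 = 1 XOR 0 = 1
m7 = m3 NOR S = 0 NOR 1 = 0
m9 = m5 XOR m7 = 1 XOR 0 = 1
m11 = NOT U = NOT 0 = 1
m12 = m11 AND m7 = 1 AND 0 = 0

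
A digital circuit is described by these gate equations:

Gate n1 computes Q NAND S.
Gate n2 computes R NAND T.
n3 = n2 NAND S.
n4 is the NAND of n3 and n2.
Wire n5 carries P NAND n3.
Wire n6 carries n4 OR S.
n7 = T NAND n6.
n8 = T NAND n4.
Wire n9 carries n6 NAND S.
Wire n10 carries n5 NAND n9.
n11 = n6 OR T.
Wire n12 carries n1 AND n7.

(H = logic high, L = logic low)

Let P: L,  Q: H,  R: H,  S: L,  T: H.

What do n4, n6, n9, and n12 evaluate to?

n4 = H  n6 = H  n9 = H  n12 = L

n1 = Q NAND S = H NAND L = H
n2 = R NAND T = H NAND H = L
n3 = n2 NAND S = L NAND L = H
n4 = n3 NAND n2 = H NAND L = H
n6 = n4 OR S = H OR L = H
n7 = T NAND n6 = H NAND H = L
n9 = n6 NAND S = H NAND L = H
n12 = n1 AND n7 = H AND L = L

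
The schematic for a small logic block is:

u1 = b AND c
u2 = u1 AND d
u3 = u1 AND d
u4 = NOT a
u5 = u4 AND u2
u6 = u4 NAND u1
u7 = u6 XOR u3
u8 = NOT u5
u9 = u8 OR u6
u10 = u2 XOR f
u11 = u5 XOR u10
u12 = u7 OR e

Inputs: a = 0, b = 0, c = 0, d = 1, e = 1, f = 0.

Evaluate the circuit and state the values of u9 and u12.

u9 = 1, u12 = 1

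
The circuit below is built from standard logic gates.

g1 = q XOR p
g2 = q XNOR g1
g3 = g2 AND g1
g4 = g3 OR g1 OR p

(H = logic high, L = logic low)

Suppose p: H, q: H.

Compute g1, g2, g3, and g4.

g1 = L, g2 = L, g3 = L, g4 = H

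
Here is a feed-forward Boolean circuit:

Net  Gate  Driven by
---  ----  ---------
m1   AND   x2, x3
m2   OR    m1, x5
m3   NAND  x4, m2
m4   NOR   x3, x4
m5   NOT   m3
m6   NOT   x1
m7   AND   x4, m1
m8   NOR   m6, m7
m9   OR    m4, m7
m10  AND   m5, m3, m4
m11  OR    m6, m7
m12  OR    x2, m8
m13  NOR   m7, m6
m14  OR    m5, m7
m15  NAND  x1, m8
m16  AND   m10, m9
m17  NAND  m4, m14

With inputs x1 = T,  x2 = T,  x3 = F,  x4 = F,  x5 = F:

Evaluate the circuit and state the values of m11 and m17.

m1 = x2 AND x3 = T AND F = F
m2 = m1 OR x5 = F OR F = F
m3 = x4 NAND m2 = F NAND F = T
m4 = x3 NOR x4 = F NOR F = T
m5 = NOT m3 = NOT T = F
m6 = NOT x1 = NOT T = F
m7 = x4 AND m1 = F AND F = F
m11 = m6 OR m7 = F OR F = F
m14 = m5 OR m7 = F OR F = F
m17 = m4 NAND m14 = T NAND F = T

m11 = F, m17 = T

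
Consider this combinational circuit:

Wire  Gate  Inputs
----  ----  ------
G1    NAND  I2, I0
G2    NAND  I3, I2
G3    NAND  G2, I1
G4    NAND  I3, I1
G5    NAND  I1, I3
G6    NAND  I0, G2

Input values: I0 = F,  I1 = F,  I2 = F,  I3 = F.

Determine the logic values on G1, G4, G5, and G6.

G1 = I2 NAND I0 = F NAND F = T
G2 = I3 NAND I2 = F NAND F = T
G4 = I3 NAND I1 = F NAND F = T
G5 = I1 NAND I3 = F NAND F = T
G6 = I0 NAND G2 = F NAND T = T

G1 = T, G4 = T, G5 = T, G6 = T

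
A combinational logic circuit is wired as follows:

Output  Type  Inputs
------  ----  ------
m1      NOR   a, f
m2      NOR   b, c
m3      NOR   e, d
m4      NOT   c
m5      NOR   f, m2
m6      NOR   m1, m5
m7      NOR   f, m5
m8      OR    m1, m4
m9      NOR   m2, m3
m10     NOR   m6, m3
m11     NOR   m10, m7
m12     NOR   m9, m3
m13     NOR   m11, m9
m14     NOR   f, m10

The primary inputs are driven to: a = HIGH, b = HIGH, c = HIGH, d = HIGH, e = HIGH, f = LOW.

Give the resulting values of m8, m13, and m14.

m8 = LOW  m13 = LOW  m14 = LOW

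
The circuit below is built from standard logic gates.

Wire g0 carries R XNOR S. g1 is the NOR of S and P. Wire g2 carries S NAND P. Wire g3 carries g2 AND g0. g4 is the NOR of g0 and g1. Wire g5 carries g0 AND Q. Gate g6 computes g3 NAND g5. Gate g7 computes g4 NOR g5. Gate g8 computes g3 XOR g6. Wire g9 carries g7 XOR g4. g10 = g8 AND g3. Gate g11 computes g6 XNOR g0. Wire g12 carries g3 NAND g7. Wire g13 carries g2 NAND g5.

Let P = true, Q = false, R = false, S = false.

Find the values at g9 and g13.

g9 = true  g13 = true

g0 = R XNOR S = false XNOR false = true
g1 = S NOR P = false NOR true = false
g2 = S NAND P = false NAND true = true
g4 = g0 NOR g1 = true NOR false = false
g5 = g0 AND Q = true AND false = false
g7 = g4 NOR g5 = false NOR false = true
g9 = g7 XOR g4 = true XOR false = true
g13 = g2 NAND g5 = true NAND false = true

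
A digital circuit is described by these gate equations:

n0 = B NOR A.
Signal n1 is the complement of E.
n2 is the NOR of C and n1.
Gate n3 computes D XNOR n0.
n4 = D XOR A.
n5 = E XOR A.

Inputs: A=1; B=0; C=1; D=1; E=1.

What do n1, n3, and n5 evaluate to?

n1 = 0  n3 = 0  n5 = 0

n0 = B NOR A = 0 NOR 1 = 0
n1 = NOT E = NOT 1 = 0
n3 = D XNOR n0 = 1 XNOR 0 = 0
n5 = E XOR A = 1 XOR 1 = 0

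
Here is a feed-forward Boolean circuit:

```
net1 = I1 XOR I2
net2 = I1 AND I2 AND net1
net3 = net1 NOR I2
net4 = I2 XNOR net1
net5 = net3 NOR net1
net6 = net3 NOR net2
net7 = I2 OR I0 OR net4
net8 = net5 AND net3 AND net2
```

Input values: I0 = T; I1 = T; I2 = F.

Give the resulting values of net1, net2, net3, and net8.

net1 = I1 XOR I2 = T XOR F = T
net2 = I1 AND I2 AND net1 = T AND F AND T = F
net3 = net1 NOR I2 = T NOR F = F
net5 = net3 NOR net1 = F NOR T = F
net8 = net5 AND net3 AND net2 = F AND F AND F = F

net1 = T; net2 = F; net3 = F; net8 = F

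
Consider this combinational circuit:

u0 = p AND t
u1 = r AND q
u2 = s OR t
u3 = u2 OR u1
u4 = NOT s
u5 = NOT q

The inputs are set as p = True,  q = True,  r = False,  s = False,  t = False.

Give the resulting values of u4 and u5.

u4 = True, u5 = False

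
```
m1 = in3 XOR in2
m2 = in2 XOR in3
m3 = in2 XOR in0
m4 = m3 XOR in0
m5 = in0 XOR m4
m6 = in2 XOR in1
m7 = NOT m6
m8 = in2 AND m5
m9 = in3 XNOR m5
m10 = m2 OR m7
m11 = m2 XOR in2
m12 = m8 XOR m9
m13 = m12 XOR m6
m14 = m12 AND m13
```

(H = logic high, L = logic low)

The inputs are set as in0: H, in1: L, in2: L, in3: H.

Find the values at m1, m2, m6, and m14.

m1 = H  m2 = H  m6 = L  m14 = H

m1 = in3 XOR in2 = H XOR L = H
m2 = in2 XOR in3 = L XOR H = H
m3 = in2 XOR in0 = L XOR H = H
m4 = m3 XOR in0 = H XOR H = L
m5 = in0 XOR m4 = H XOR L = H
m6 = in2 XOR in1 = L XOR L = L
m8 = in2 AND m5 = L AND H = L
m9 = in3 XNOR m5 = H XNOR H = H
m12 = m8 XOR m9 = L XOR H = H
m13 = m12 XOR m6 = H XOR L = H
m14 = m12 AND m13 = H AND H = H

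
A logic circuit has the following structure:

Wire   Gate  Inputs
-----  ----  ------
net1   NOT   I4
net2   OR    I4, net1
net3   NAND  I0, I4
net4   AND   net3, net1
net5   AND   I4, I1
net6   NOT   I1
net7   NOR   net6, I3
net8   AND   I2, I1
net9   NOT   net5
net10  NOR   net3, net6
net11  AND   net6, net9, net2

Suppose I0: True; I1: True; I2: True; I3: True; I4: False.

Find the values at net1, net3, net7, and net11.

net1 = NOT I4 = NOT False = True
net2 = I4 OR net1 = False OR True = True
net3 = I0 NAND I4 = True NAND False = True
net5 = I4 AND I1 = False AND True = False
net6 = NOT I1 = NOT True = False
net7 = net6 NOR I3 = False NOR True = False
net9 = NOT net5 = NOT False = True
net11 = net6 AND net9 AND net2 = False AND True AND True = False

net1 = True, net3 = True, net7 = False, net11 = False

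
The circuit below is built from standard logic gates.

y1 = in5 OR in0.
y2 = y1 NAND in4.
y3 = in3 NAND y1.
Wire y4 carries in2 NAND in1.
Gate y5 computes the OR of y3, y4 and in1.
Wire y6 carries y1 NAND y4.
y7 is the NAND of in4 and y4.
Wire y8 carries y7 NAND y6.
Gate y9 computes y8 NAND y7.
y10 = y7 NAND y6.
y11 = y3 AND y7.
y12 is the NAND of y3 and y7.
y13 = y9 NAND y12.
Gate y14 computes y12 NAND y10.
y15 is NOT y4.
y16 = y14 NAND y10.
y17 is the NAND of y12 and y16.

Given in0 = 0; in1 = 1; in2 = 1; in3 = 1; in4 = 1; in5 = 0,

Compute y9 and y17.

y9 = 1, y17 = 1

y1 = in5 OR in0 = 0 OR 0 = 0
y3 = in3 NAND y1 = 1 NAND 0 = 1
y4 = in2 NAND in1 = 1 NAND 1 = 0
y6 = y1 NAND y4 = 0 NAND 0 = 1
y7 = in4 NAND y4 = 1 NAND 0 = 1
y8 = y7 NAND y6 = 1 NAND 1 = 0
y9 = y8 NAND y7 = 0 NAND 1 = 1
y10 = y7 NAND y6 = 1 NAND 1 = 0
y12 = y3 NAND y7 = 1 NAND 1 = 0
y14 = y12 NAND y10 = 0 NAND 0 = 1
y16 = y14 NAND y10 = 1 NAND 0 = 1
y17 = y12 NAND y16 = 0 NAND 1 = 1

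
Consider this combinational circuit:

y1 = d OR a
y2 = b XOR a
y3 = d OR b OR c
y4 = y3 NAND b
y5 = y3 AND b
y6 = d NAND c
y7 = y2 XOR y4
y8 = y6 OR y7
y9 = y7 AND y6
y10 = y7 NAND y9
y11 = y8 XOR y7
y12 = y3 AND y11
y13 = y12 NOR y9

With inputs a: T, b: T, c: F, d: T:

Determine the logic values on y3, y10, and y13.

y3 = T, y10 = T, y13 = F

y2 = b XOR a = T XOR T = F
y3 = d OR b OR c = T OR T OR F = T
y4 = y3 NAND b = T NAND T = F
y6 = d NAND c = T NAND F = T
y7 = y2 XOR y4 = F XOR F = F
y8 = y6 OR y7 = T OR F = T
y9 = y7 AND y6 = F AND T = F
y10 = y7 NAND y9 = F NAND F = T
y11 = y8 XOR y7 = T XOR F = T
y12 = y3 AND y11 = T AND T = T
y13 = y12 NOR y9 = T NOR F = F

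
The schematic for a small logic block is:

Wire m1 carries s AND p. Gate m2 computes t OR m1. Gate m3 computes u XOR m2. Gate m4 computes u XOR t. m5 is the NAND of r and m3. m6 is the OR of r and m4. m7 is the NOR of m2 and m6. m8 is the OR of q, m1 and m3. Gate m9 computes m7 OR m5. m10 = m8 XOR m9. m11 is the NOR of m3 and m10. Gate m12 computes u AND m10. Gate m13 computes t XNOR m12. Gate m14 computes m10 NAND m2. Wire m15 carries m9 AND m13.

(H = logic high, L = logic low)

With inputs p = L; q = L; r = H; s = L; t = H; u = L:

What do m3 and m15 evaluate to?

m1 = s AND p = L AND L = L
m2 = t OR m1 = H OR L = H
m3 = u XOR m2 = L XOR H = H
m4 = u XOR t = L XOR H = H
m5 = r NAND m3 = H NAND H = L
m6 = r OR m4 = H OR H = H
m7 = m2 NOR m6 = H NOR H = L
m8 = q OR m1 OR m3 = L OR L OR H = H
m9 = m7 OR m5 = L OR L = L
m10 = m8 XOR m9 = H XOR L = H
m12 = u AND m10 = L AND H = L
m13 = t XNOR m12 = H XNOR L = L
m15 = m9 AND m13 = L AND L = L

m3 = H, m15 = L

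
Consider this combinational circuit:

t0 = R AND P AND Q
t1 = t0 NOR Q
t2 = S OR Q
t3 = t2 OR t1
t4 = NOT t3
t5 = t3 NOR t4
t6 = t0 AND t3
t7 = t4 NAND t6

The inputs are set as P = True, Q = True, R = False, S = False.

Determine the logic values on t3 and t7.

t3 = True, t7 = True

t0 = R AND P AND Q = False AND True AND True = False
t1 = t0 NOR Q = False NOR True = False
t2 = S OR Q = False OR True = True
t3 = t2 OR t1 = True OR False = True
t4 = NOT t3 = NOT True = False
t6 = t0 AND t3 = False AND True = False
t7 = t4 NAND t6 = False NAND False = True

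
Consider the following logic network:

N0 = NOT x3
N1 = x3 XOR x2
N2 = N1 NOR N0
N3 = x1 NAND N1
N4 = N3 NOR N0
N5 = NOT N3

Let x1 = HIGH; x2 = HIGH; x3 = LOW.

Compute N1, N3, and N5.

N1 = HIGH, N3 = LOW, N5 = HIGH

N1 = x3 XOR x2 = LOW XOR HIGH = HIGH
N3 = x1 NAND N1 = HIGH NAND HIGH = LOW
N5 = NOT N3 = NOT LOW = HIGH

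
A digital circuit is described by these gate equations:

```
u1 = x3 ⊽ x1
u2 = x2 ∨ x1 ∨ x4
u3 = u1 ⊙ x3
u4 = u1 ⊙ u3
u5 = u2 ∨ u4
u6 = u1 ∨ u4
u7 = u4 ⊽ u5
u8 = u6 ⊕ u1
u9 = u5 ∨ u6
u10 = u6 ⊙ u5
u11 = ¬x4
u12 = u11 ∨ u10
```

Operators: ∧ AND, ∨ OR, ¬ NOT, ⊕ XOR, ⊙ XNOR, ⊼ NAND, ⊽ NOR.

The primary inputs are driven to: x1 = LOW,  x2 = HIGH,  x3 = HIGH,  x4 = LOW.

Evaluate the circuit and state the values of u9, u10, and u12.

u9 = HIGH, u10 = HIGH, u12 = HIGH

u1 = x3 NOR x1 = HIGH NOR LOW = LOW
u2 = x2 OR x1 OR x4 = HIGH OR LOW OR LOW = HIGH
u3 = u1 XNOR x3 = LOW XNOR HIGH = LOW
u4 = u1 XNOR u3 = LOW XNOR LOW = HIGH
u5 = u2 OR u4 = HIGH OR HIGH = HIGH
u6 = u1 OR u4 = LOW OR HIGH = HIGH
u9 = u5 OR u6 = HIGH OR HIGH = HIGH
u10 = u6 XNOR u5 = HIGH XNOR HIGH = HIGH
u11 = NOT x4 = NOT LOW = HIGH
u12 = u11 OR u10 = HIGH OR HIGH = HIGH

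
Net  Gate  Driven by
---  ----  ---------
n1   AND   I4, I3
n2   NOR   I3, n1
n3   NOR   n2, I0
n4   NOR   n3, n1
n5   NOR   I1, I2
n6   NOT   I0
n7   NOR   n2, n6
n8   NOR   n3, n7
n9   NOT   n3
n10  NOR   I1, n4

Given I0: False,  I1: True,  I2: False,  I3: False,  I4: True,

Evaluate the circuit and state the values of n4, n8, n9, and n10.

n4 = True  n8 = True  n9 = True  n10 = False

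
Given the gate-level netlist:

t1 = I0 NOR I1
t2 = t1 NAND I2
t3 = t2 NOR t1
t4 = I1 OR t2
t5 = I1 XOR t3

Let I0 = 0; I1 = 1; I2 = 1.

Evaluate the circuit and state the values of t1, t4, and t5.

t1 = 0  t4 = 1  t5 = 1

t1 = I0 NOR I1 = 0 NOR 1 = 0
t2 = t1 NAND I2 = 0 NAND 1 = 1
t3 = t2 NOR t1 = 1 NOR 0 = 0
t4 = I1 OR t2 = 1 OR 1 = 1
t5 = I1 XOR t3 = 1 XOR 0 = 1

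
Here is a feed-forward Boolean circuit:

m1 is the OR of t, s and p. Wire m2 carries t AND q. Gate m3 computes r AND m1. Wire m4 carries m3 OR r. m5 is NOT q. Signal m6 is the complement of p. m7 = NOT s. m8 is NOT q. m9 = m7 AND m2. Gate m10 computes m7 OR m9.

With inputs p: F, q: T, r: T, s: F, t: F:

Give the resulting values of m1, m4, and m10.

m1 = t OR s OR p = F OR F OR F = F
m2 = t AND q = F AND T = F
m3 = r AND m1 = T AND F = F
m4 = m3 OR r = F OR T = T
m7 = NOT s = NOT F = T
m9 = m7 AND m2 = T AND F = F
m10 = m7 OR m9 = T OR F = T

m1 = F, m4 = T, m10 = T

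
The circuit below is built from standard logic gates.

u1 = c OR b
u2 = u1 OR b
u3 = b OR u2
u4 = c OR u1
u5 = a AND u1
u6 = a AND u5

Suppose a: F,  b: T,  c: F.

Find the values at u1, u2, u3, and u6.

u1 = T  u2 = T  u3 = T  u6 = F

u1 = c OR b = F OR T = T
u2 = u1 OR b = T OR T = T
u3 = b OR u2 = T OR T = T
u5 = a AND u1 = F AND T = F
u6 = a AND u5 = F AND F = F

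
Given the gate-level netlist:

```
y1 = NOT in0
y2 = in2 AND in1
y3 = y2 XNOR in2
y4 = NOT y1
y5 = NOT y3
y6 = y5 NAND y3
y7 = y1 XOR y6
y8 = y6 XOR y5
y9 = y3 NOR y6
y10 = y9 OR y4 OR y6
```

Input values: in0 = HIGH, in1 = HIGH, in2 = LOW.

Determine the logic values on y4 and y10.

y1 = NOT in0 = NOT HIGH = LOW
y2 = in2 AND in1 = LOW AND HIGH = LOW
y3 = y2 XNOR in2 = LOW XNOR LOW = HIGH
y4 = NOT y1 = NOT LOW = HIGH
y5 = NOT y3 = NOT HIGH = LOW
y6 = y5 NAND y3 = LOW NAND HIGH = HIGH
y9 = y3 NOR y6 = HIGH NOR HIGH = LOW
y10 = y9 OR y4 OR y6 = LOW OR HIGH OR HIGH = HIGH

y4 = HIGH, y10 = HIGH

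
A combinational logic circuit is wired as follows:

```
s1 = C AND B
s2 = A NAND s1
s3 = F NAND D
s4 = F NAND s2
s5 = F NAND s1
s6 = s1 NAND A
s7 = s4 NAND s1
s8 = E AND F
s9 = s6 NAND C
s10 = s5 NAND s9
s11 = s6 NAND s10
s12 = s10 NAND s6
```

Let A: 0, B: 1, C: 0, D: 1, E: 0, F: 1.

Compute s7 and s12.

s1 = C AND B = 0 AND 1 = 0
s2 = A NAND s1 = 0 NAND 0 = 1
s4 = F NAND s2 = 1 NAND 1 = 0
s5 = F NAND s1 = 1 NAND 0 = 1
s6 = s1 NAND A = 0 NAND 0 = 1
s7 = s4 NAND s1 = 0 NAND 0 = 1
s9 = s6 NAND C = 1 NAND 0 = 1
s10 = s5 NAND s9 = 1 NAND 1 = 0
s12 = s10 NAND s6 = 0 NAND 1 = 1

s7 = 1, s12 = 1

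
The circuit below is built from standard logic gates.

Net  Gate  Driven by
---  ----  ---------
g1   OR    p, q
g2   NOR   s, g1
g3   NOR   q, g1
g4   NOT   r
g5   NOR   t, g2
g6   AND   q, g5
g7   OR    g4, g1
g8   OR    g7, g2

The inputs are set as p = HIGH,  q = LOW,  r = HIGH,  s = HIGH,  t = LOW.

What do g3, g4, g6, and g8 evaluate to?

g3 = LOW, g4 = LOW, g6 = LOW, g8 = HIGH

g1 = p OR q = HIGH OR LOW = HIGH
g2 = s NOR g1 = HIGH NOR HIGH = LOW
g3 = q NOR g1 = LOW NOR HIGH = LOW
g4 = NOT r = NOT HIGH = LOW
g5 = t NOR g2 = LOW NOR LOW = HIGH
g6 = q AND g5 = LOW AND HIGH = LOW
g7 = g4 OR g1 = LOW OR HIGH = HIGH
g8 = g7 OR g2 = HIGH OR LOW = HIGH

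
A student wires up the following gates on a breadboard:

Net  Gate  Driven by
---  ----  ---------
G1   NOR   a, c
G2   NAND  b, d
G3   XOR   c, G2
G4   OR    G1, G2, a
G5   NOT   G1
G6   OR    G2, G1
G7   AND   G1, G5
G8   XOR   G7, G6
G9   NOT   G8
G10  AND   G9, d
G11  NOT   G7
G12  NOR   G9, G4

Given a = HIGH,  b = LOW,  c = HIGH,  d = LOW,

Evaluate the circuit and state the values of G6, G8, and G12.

G1 = a NOR c = HIGH NOR HIGH = LOW
G2 = b NAND d = LOW NAND LOW = HIGH
G4 = G1 OR G2 OR a = LOW OR HIGH OR HIGH = HIGH
G5 = NOT G1 = NOT LOW = HIGH
G6 = G2 OR G1 = HIGH OR LOW = HIGH
G7 = G1 AND G5 = LOW AND HIGH = LOW
G8 = G7 XOR G6 = LOW XOR HIGH = HIGH
G9 = NOT G8 = NOT HIGH = LOW
G12 = G9 NOR G4 = LOW NOR HIGH = LOW

G6 = HIGH  G8 = HIGH  G12 = LOW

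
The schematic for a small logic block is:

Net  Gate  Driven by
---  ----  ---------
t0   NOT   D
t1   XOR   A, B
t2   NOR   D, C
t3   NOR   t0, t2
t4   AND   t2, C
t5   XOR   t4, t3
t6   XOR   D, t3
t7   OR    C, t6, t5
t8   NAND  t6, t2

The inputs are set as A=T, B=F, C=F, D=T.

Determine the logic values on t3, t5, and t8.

t3 = T; t5 = T; t8 = T

t0 = NOT D = NOT T = F
t2 = D NOR C = T NOR F = F
t3 = t0 NOR t2 = F NOR F = T
t4 = t2 AND C = F AND F = F
t5 = t4 XOR t3 = F XOR T = T
t6 = D XOR t3 = T XOR T = F
t8 = t6 NAND t2 = F NAND F = T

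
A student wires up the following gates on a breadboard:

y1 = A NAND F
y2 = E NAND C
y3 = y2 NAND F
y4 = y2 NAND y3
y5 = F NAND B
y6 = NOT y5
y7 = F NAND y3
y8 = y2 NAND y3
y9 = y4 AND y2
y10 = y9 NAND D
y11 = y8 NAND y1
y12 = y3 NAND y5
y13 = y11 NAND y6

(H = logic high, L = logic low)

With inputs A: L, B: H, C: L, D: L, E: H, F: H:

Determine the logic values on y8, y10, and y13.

y1 = A NAND F = L NAND H = H
y2 = E NAND C = H NAND L = H
y3 = y2 NAND F = H NAND H = L
y4 = y2 NAND y3 = H NAND L = H
y5 = F NAND B = H NAND H = L
y6 = NOT y5 = NOT L = H
y8 = y2 NAND y3 = H NAND L = H
y9 = y4 AND y2 = H AND H = H
y10 = y9 NAND D = H NAND L = H
y11 = y8 NAND y1 = H NAND H = L
y13 = y11 NAND y6 = L NAND H = H

y8 = H, y10 = H, y13 = H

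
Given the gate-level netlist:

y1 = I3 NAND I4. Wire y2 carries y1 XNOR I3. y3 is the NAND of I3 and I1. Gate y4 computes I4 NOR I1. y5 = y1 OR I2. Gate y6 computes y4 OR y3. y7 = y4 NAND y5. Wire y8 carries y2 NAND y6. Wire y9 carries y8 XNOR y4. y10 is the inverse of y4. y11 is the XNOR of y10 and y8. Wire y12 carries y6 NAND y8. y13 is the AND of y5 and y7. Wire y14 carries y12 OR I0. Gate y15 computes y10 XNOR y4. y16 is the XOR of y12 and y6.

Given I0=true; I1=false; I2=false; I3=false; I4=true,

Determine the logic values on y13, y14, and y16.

y13 = true, y14 = true, y16 = true

y1 = I3 NAND I4 = false NAND true = true
y2 = y1 XNOR I3 = true XNOR false = false
y3 = I3 NAND I1 = false NAND false = true
y4 = I4 NOR I1 = true NOR false = false
y5 = y1 OR I2 = true OR false = true
y6 = y4 OR y3 = false OR true = true
y7 = y4 NAND y5 = false NAND true = true
y8 = y2 NAND y6 = false NAND true = true
y12 = y6 NAND y8 = true NAND true = false
y13 = y5 AND y7 = true AND true = true
y14 = y12 OR I0 = false OR true = true
y16 = y12 XOR y6 = false XOR true = true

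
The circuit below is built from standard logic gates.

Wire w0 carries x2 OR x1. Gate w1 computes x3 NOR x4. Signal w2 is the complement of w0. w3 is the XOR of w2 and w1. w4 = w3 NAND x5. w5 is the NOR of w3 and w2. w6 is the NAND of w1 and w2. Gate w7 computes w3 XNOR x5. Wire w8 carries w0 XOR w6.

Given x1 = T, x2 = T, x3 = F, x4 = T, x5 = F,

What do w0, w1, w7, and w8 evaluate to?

w0 = T  w1 = F  w7 = T  w8 = F

w0 = x2 OR x1 = T OR T = T
w1 = x3 NOR x4 = F NOR T = F
w2 = NOT w0 = NOT T = F
w3 = w2 XOR w1 = F XOR F = F
w6 = w1 NAND w2 = F NAND F = T
w7 = w3 XNOR x5 = F XNOR F = T
w8 = w0 XOR w6 = T XOR T = F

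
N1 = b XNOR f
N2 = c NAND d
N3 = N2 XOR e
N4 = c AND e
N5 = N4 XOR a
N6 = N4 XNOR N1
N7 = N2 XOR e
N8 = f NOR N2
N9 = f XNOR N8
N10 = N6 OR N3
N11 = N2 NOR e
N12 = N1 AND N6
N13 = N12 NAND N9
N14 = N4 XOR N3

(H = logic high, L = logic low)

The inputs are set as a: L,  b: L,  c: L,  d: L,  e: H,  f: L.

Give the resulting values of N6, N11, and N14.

N6 = L  N11 = L  N14 = L

N1 = b XNOR f = L XNOR L = H
N2 = c NAND d = L NAND L = H
N3 = N2 XOR e = H XOR H = L
N4 = c AND e = L AND H = L
N6 = N4 XNOR N1 = L XNOR H = L
N11 = N2 NOR e = H NOR H = L
N14 = N4 XOR N3 = L XOR L = L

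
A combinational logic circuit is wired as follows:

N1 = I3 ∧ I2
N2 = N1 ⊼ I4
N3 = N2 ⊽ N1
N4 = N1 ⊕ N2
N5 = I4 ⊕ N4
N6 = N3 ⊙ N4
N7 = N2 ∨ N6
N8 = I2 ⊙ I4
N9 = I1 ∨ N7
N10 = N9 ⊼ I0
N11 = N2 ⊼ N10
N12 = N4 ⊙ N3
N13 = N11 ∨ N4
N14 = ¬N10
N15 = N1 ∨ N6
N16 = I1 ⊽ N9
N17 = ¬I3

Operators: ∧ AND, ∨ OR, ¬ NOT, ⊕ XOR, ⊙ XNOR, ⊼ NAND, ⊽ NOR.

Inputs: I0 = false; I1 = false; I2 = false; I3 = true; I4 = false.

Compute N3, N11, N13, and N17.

N1 = I3 AND I2 = true AND false = false
N2 = N1 NAND I4 = false NAND false = true
N3 = N2 NOR N1 = true NOR false = false
N4 = N1 XOR N2 = false XOR true = true
N6 = N3 XNOR N4 = false XNOR true = false
N7 = N2 OR N6 = true OR false = true
N9 = I1 OR N7 = false OR true = true
N10 = N9 NAND I0 = true NAND false = true
N11 = N2 NAND N10 = true NAND true = false
N13 = N11 OR N4 = false OR true = true
N17 = NOT I3 = NOT true = false

N3 = false, N11 = false, N13 = true, N17 = false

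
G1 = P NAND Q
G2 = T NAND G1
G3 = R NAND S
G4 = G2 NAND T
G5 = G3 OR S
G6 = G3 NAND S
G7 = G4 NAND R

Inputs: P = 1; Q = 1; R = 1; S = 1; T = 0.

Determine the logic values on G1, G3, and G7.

G1 = 0  G3 = 0  G7 = 0

G1 = P NAND Q = 1 NAND 1 = 0
G2 = T NAND G1 = 0 NAND 0 = 1
G3 = R NAND S = 1 NAND 1 = 0
G4 = G2 NAND T = 1 NAND 0 = 1
G7 = G4 NAND R = 1 NAND 1 = 0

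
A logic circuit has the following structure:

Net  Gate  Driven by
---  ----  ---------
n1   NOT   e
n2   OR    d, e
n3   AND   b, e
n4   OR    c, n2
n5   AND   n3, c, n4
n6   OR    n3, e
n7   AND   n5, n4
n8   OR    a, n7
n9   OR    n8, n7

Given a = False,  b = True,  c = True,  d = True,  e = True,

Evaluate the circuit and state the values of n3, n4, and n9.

n3 = True  n4 = True  n9 = True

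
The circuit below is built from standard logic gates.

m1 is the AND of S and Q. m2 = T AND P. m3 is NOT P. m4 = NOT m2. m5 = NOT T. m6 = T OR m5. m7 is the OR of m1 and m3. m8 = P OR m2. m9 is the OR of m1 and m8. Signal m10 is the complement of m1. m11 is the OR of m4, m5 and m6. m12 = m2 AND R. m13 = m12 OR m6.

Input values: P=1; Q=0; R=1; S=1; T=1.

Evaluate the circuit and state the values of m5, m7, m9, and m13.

m1 = S AND Q = 1 AND 0 = 0
m2 = T AND P = 1 AND 1 = 1
m3 = NOT P = NOT 1 = 0
m5 = NOT T = NOT 1 = 0
m6 = T OR m5 = 1 OR 0 = 1
m7 = m1 OR m3 = 0 OR 0 = 0
m8 = P OR m2 = 1 OR 1 = 1
m9 = m1 OR m8 = 0 OR 1 = 1
m12 = m2 AND R = 1 AND 1 = 1
m13 = m12 OR m6 = 1 OR 1 = 1

m5 = 0  m7 = 0  m9 = 1  m13 = 1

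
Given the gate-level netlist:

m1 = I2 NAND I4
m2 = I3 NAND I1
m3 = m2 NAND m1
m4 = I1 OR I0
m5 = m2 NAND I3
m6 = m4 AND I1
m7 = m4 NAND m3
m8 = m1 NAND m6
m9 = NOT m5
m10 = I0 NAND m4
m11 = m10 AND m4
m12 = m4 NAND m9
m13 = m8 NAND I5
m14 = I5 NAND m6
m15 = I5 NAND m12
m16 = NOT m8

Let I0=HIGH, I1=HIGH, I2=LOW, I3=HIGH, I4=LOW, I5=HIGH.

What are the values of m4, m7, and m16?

m1 = I2 NAND I4 = LOW NAND LOW = HIGH
m2 = I3 NAND I1 = HIGH NAND HIGH = LOW
m3 = m2 NAND m1 = LOW NAND HIGH = HIGH
m4 = I1 OR I0 = HIGH OR HIGH = HIGH
m6 = m4 AND I1 = HIGH AND HIGH = HIGH
m7 = m4 NAND m3 = HIGH NAND HIGH = LOW
m8 = m1 NAND m6 = HIGH NAND HIGH = LOW
m16 = NOT m8 = NOT LOW = HIGH

m4 = HIGH, m7 = LOW, m16 = HIGH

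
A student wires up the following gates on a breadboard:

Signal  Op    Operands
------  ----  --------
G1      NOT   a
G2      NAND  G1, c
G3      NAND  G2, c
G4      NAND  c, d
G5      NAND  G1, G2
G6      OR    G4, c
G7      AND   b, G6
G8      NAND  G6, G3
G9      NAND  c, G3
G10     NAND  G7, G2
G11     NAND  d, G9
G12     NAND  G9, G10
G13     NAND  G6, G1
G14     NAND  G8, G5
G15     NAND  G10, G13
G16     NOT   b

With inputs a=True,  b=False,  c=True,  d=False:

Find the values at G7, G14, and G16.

G7 = False, G14 = False, G16 = True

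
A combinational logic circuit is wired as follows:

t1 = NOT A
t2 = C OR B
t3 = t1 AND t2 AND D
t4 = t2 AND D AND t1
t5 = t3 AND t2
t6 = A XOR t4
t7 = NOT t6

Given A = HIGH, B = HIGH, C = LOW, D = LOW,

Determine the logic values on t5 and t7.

t1 = NOT A = NOT HIGH = LOW
t2 = C OR B = LOW OR HIGH = HIGH
t3 = t1 AND t2 AND D = LOW AND HIGH AND LOW = LOW
t4 = t2 AND D AND t1 = HIGH AND LOW AND LOW = LOW
t5 = t3 AND t2 = LOW AND HIGH = LOW
t6 = A XOR t4 = HIGH XOR LOW = HIGH
t7 = NOT t6 = NOT HIGH = LOW

t5 = LOW, t7 = LOW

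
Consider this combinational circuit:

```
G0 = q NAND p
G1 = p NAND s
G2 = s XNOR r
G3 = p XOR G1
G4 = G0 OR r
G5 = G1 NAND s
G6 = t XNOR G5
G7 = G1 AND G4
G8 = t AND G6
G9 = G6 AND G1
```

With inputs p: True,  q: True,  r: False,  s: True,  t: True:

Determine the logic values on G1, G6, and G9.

G1 = False; G6 = True; G9 = False

G1 = p NAND s = True NAND True = False
G5 = G1 NAND s = False NAND True = True
G6 = t XNOR G5 = True XNOR True = True
G9 = G6 AND G1 = True AND False = False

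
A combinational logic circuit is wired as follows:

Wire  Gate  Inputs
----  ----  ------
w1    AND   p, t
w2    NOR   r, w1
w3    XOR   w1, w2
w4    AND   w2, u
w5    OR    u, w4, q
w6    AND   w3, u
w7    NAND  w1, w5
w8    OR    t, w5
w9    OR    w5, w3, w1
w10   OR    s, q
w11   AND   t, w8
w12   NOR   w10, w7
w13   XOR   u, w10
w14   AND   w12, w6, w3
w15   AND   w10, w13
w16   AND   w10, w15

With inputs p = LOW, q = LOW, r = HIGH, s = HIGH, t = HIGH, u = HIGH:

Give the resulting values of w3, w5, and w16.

w1 = p AND t = LOW AND HIGH = LOW
w2 = r NOR w1 = HIGH NOR LOW = LOW
w3 = w1 XOR w2 = LOW XOR LOW = LOW
w4 = w2 AND u = LOW AND HIGH = LOW
w5 = u OR w4 OR q = HIGH OR LOW OR LOW = HIGH
w10 = s OR q = HIGH OR LOW = HIGH
w13 = u XOR w10 = HIGH XOR HIGH = LOW
w15 = w10 AND w13 = HIGH AND LOW = LOW
w16 = w10 AND w15 = HIGH AND LOW = LOW

w3 = LOW, w5 = HIGH, w16 = LOW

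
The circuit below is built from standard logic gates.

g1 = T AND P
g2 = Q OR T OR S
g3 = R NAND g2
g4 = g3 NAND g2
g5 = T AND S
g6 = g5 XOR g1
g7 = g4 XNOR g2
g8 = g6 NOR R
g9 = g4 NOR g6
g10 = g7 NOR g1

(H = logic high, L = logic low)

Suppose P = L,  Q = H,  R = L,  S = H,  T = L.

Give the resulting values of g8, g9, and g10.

g8 = H; g9 = H; g10 = H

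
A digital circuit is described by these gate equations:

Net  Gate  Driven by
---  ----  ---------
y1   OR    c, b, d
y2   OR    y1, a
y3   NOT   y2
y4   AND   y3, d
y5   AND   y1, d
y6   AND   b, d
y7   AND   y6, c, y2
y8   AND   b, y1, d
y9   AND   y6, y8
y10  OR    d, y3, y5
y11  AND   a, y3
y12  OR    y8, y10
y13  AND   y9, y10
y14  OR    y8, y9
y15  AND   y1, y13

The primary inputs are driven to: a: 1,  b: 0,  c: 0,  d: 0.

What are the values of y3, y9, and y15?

y3 = 0, y9 = 0, y15 = 0

y1 = c OR b OR d = 0 OR 0 OR 0 = 0
y2 = y1 OR a = 0 OR 1 = 1
y3 = NOT y2 = NOT 1 = 0
y5 = y1 AND d = 0 AND 0 = 0
y6 = b AND d = 0 AND 0 = 0
y8 = b AND y1 AND d = 0 AND 0 AND 0 = 0
y9 = y6 AND y8 = 0 AND 0 = 0
y10 = d OR y3 OR y5 = 0 OR 0 OR 0 = 0
y13 = y9 AND y10 = 0 AND 0 = 0
y15 = y1 AND y13 = 0 AND 0 = 0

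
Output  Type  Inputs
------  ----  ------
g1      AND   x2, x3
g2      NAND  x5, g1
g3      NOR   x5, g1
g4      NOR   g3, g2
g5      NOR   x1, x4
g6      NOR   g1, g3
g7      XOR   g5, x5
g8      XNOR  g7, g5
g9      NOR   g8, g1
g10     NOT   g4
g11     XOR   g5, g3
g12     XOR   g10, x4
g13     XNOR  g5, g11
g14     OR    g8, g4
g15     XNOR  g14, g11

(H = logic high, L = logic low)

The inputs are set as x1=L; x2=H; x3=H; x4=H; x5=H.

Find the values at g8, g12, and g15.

g8 = L  g12 = H  g15 = L

g1 = x2 AND x3 = H AND H = H
g2 = x5 NAND g1 = H NAND H = L
g3 = x5 NOR g1 = H NOR H = L
g4 = g3 NOR g2 = L NOR L = H
g5 = x1 NOR x4 = L NOR H = L
g7 = g5 XOR x5 = L XOR H = H
g8 = g7 XNOR g5 = H XNOR L = L
g10 = NOT g4 = NOT H = L
g11 = g5 XOR g3 = L XOR L = L
g12 = g10 XOR x4 = L XOR H = H
g14 = g8 OR g4 = L OR H = H
g15 = g14 XNOR g11 = H XNOR L = L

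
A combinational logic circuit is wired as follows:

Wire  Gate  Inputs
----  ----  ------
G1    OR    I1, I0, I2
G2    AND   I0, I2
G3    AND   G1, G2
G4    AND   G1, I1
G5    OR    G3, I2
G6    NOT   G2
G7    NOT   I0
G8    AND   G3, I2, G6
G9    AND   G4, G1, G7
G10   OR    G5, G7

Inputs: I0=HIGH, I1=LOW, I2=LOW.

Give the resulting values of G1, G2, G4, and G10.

G1 = HIGH, G2 = LOW, G4 = LOW, G10 = LOW

G1 = I1 OR I0 OR I2 = LOW OR HIGH OR LOW = HIGH
G2 = I0 AND I2 = HIGH AND LOW = LOW
G3 = G1 AND G2 = HIGH AND LOW = LOW
G4 = G1 AND I1 = HIGH AND LOW = LOW
G5 = G3 OR I2 = LOW OR LOW = LOW
G7 = NOT I0 = NOT HIGH = LOW
G10 = G5 OR G7 = LOW OR LOW = LOW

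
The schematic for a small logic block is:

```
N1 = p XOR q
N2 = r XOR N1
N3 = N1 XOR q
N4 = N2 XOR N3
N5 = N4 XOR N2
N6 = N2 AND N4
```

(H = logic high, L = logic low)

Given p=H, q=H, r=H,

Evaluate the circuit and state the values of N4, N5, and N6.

N1 = p XOR q = H XOR H = L
N2 = r XOR N1 = H XOR L = H
N3 = N1 XOR q = L XOR H = H
N4 = N2 XOR N3 = H XOR H = L
N5 = N4 XOR N2 = L XOR H = H
N6 = N2 AND N4 = H AND L = L

N4 = L; N5 = H; N6 = L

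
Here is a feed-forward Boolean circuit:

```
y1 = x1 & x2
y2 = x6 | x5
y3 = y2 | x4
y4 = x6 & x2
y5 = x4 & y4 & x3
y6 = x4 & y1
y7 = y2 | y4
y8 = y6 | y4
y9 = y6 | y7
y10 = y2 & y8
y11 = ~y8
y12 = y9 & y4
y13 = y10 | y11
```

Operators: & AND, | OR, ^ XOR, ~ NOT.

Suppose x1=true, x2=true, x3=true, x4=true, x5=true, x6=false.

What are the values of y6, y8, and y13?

y6 = true, y8 = true, y13 = true

y1 = x1 AND x2 = true AND true = true
y2 = x6 OR x5 = false OR true = true
y4 = x6 AND x2 = false AND true = false
y6 = x4 AND y1 = true AND true = true
y8 = y6 OR y4 = true OR false = true
y10 = y2 AND y8 = true AND true = true
y11 = NOT y8 = NOT true = false
y13 = y10 OR y11 = true OR false = true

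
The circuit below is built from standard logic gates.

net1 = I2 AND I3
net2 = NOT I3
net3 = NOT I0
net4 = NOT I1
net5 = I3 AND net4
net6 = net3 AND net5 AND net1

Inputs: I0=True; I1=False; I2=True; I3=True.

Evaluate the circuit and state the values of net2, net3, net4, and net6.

net1 = I2 AND I3 = True AND True = True
net2 = NOT I3 = NOT True = False
net3 = NOT I0 = NOT True = False
net4 = NOT I1 = NOT False = True
net5 = I3 AND net4 = True AND True = True
net6 = net3 AND net5 AND net1 = False AND True AND True = False

net2 = False  net3 = False  net4 = True  net6 = False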